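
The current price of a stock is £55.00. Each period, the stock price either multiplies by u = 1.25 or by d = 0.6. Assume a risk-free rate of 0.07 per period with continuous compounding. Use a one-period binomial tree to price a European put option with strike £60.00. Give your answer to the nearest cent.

Risk-neutral probability p = (e^0.07 − 0.6)/(1.25 − 0.6) = 0.4725/0.6500 = 0.7269
Terminal stock prices: S_u = 68.75, S_d = 33
Terminal payoffs (K − S): max(-8.75, 0) = 0, max(27, 0) = 27
Node 0 (S = 55): V_0 = e^(−0.07)·[0.7269·0.0000 + 0.2731·27.0000] = 6.8743

£6.87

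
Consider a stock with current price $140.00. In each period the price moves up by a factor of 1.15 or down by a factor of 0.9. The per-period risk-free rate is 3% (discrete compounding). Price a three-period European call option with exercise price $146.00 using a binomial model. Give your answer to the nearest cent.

Risk-neutral probability p = (1 + 0.03 − 0.9)/(1.15 − 0.9) = 0.1300/0.2500 = 0.5200
Terminal stock prices: S_uuu = 212.9, S_uud = 166.6, S_udd = 130.4, S_ddd = 102.1
Terminal payoffs (S − K): max(66.92, 0) = 66.92, max(20.63, 0) = 20.63, max(-15.59, 0) = 0, max(-43.94, 0) = 0
Node uu (S = 185.1): V_uu = 1/1.03·[0.5200·66.9225 + 0.4800·20.6350] = 43.4024
Node ud (S = 144.9): V_ud = 1/1.03·[0.5200·20.6350 + 0.4800·0.0000] = 10.4177
Node dd (S = 113.4): V_dd = 1/1.03·[0.5200·0.0000 + 0.4800·0.0000] = 0.0000
Node u (S = 161): V_u = 1/1.03·[0.5200·43.4024 + 0.4800·10.4177] = 26.7667
Node d (S = 126): V_d = 1/1.03·[0.5200·10.4177 + 0.4800·0.0000] = 5.2594
Node 0 (S = 140): V_0 = 1/1.03·[0.5200·26.7667 + 0.4800·5.2594] = 15.9643

$15.96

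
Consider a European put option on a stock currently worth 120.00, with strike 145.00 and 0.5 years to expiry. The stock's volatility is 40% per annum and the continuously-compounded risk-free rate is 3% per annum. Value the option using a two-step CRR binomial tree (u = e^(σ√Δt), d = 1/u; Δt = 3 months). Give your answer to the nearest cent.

30.21

CRR parameters: u = e^(σ√Δt) = e^(0.4·√0.25) = 1.2214, d = 1/u = 0.8187
Per-period rate: rΔt = 0.03·0.25 = 0.0075, so R = e^0.0075 = 1.0075
Risk-neutral probability p = (e^0.0075 − 0.8187)/(1.2214 − 0.8187) = 0.1888/0.4027 = 0.4689
Terminal stock prices: S_uu = 179, S_ud = 120, S_dd = 80.44
Terminal payoffs (K − S): max(-34.02, 0) = 0, max(25, 0) = 25, max(64.56, 0) = 64.56
Node u (S = 146.6): V_u = e^(−0.0075)·[0.4689·0.0000 + 0.5311·25.0000] = 13.1792
Node d (S = 98.25): V_d = e^(−0.0075)·[0.4689·25.0000 + 0.5311·64.5616] = 45.6689
Node 0 (S = 120): V_0 = e^(−0.0075)·[0.4689·13.1792 + 0.5311·45.6689] = 30.2083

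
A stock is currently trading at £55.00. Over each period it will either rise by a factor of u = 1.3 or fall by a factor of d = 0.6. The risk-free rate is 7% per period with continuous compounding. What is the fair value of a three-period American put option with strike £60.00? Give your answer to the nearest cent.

£11.95

Risk-neutral probability p = (e^0.07 − 0.6)/(1.3 − 0.6) = 0.4725/0.7000 = 0.6750
Terminal stock prices: S_uuu = 120.8, S_uud = 55.77, S_udd = 25.74, S_ddd = 11.88
Terminal payoffs (K − S): max(-60.84, 0) = 0, max(4.23, 0) = 4.23, max(34.26, 0) = 34.26, max(48.12, 0) = 48.12
Node uu (S = 92.95): continuation = e^(−0.07)·[0.6750·0.0000 + 0.3250·4.2300] = 1.2818; exercise value = 0.0000 ≤ continuation, so V_uu = 1.2818
Node ud (S = 42.9): continuation = e^(−0.07)·[0.6750·4.2300 + 0.3250·34.2600] = 13.0436; exercise value = 17.1000 > continuation, so V_ud = 17.1000 (exercise)
Node dd (S = 19.8): continuation = e^(−0.07)·[0.6750·34.2600 + 0.3250·48.1200] = 36.1436; exercise value = 40.2000 > continuation, so V_dd = 40.2000 (exercise)
Node u (S = 71.5): continuation = e^(−0.07)·[0.6750·1.2818 + 0.3250·17.1000] = 5.9883; exercise value = 0.0000 ≤ continuation, so V_u = 5.9883
Node d (S = 33): continuation = e^(−0.07)·[0.6750·17.1000 + 0.3250·40.2000] = 22.9436; exercise value = 27.0000 > continuation, so V_d = 27.0000 (exercise)
Node 0 (S = 55): continuation = e^(−0.07)·[0.6750·5.9883 + 0.3250·27.0000] = 11.9504; exercise value = 5.0000 ≤ continuation, so V_0 = 11.9504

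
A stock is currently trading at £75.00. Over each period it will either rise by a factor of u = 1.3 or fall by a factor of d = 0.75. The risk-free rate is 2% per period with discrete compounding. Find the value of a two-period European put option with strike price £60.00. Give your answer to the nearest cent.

Risk-neutral probability p = (1 + 0.02 − 0.75)/(1.3 − 0.75) = 0.2700/0.5500 = 0.4909
Terminal stock prices: S_uu = 126.8, S_ud = 73.12, S_dd = 42.19
Terminal payoffs (K − S): max(-66.75, 0) = 0, max(-13.12, 0) = 0, max(17.81, 0) = 17.81
Node u (S = 97.5): V_u = 1/1.02·[0.4909·0.0000 + 0.5091·0.0000] = 0.0000
Node d (S = 56.25): V_d = 1/1.02·[0.4909·0.0000 + 0.5091·17.8125] = 8.8904
Node 0 (S = 75): V_0 = 1/1.02·[0.4909·0.0000 + 0.5091·8.8904] = 4.4373

£4.44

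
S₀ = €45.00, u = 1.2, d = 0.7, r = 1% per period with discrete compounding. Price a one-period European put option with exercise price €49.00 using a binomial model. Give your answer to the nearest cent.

€6.58

Risk-neutral probability p = (1 + 0.01 − 0.7)/(1.2 − 0.7) = 0.3100/0.5000 = 0.6200
Terminal stock prices: S_u = 54, S_d = 31.5
Terminal payoffs (K − S): max(-5, 0) = 0, max(17.5, 0) = 17.5
Node 0 (S = 45): V_0 = 1/1.01·[0.6200·0.0000 + 0.3800·17.5000] = 6.5842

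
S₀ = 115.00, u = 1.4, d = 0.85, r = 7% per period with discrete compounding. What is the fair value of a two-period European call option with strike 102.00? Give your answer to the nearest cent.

31.86

Risk-neutral probability p = (1 + 0.07 − 0.85)/(1.4 − 0.85) = 0.2200/0.5500 = 0.4000
Terminal stock prices: S_uu = 225.4, S_ud = 136.8, S_dd = 83.09
Terminal payoffs (S − K): max(123.4, 0) = 123.4, max(34.85, 0) = 34.85, max(-18.91, 0) = 0
Node u (S = 161): V_u = 1/1.07·[0.4000·123.4000 + 0.6000·34.8500] = 65.6729
Node d (S = 97.75): V_d = 1/1.07·[0.4000·34.8500 + 0.6000·0.0000] = 13.0280
Node 0 (S = 115): V_0 = 1/1.07·[0.4000·65.6729 + 0.6000·13.0280] = 31.8561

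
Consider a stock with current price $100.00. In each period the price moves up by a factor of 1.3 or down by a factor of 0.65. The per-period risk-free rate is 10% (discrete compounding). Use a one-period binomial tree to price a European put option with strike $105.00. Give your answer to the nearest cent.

$11.19

Risk-neutral probability p = (1 + 0.1 − 0.65)/(1.3 − 0.65) = 0.4500/0.6500 = 0.6923
Terminal stock prices: S_u = 130, S_d = 65
Terminal payoffs (K − S): max(-25, 0) = 0, max(40, 0) = 40
Node 0 (S = 100): V_0 = 1/1.1·[0.6923·0.0000 + 0.3077·40.0000] = 11.1888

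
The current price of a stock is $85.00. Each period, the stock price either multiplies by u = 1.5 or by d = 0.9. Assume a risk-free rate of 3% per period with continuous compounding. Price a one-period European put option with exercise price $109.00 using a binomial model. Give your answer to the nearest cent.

$24.68

Risk-neutral probability p = (e^0.03 − 0.9)/(1.5 − 0.9) = 0.1305/0.6000 = 0.2174
Terminal stock prices: S_u = 127.5, S_d = 76.5
Terminal payoffs (K − S): max(-18.5, 0) = 0, max(32.5, 0) = 32.5
Node 0 (S = 85): V_0 = e^(−0.03)·[0.2174·0.0000 + 0.7826·32.5000] = 24.6820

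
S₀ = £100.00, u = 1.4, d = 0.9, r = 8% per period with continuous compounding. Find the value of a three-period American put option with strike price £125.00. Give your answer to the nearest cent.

Risk-neutral probability p = (e^0.08 − 0.9)/(1.4 − 0.9) = 0.1833/0.5000 = 0.3666
Terminal stock prices: S_uuu = 274.4, S_uud = 176.4, S_udd = 113.4, S_ddd = 72.9
Terminal payoffs (K − S): max(-149.4, 0) = 0, max(-51.4, 0) = 0, max(11.6, 0) = 11.6, max(52.1, 0) = 52.1
Node uu (S = 196): continuation = e^(−0.08)·[0.3666·0.0000 + 0.6334·0.0000] = 0.0000; exercise value = 0.0000 ≤ continuation, so V_uu = 0.0000
Node ud (S = 126): continuation = e^(−0.08)·[0.3666·0.0000 + 0.6334·11.6000] = 6.7828; exercise value = 0.0000 ≤ continuation, so V_ud = 6.7828
Node dd (S = 81): continuation = e^(−0.08)·[0.3666·11.6000 + 0.6334·52.1000] = 34.3895; exercise value = 44.0000 > continuation, so V_dd = 44.0000 (exercise)
Node u (S = 140): continuation = e^(−0.08)·[0.3666·0.0000 + 0.6334·6.7828] = 3.9661; exercise value = 0.0000 ≤ continuation, so V_u = 3.9661
Node d (S = 90): continuation = e^(−0.08)·[0.3666·6.7828 + 0.6334·44.0000] = 28.0232; exercise value = 35.0000 > continuation, so V_d = 35.0000 (exercise)
Node 0 (S = 100): continuation = e^(−0.08)·[0.3666·3.9661 + 0.6334·35.0000] = 21.8075; exercise value = 25.0000 > continuation, so V_0 = 25.0000 (exercise)

£25.00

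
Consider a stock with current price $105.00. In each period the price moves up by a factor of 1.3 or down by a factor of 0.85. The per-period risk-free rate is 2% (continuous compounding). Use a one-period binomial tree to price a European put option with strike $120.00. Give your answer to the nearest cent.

Risk-neutral probability p = (e^0.02 − 0.85)/(1.3 − 0.85) = 0.1702/0.4500 = 0.3782
Terminal stock prices: S_u = 136.5, S_d = 89.25
Terminal payoffs (K − S): max(-16.5, 0) = 0, max(30.75, 0) = 30.75
Node 0 (S = 105): V_0 = e^(−0.02)·[0.3782·0.0000 + 0.6218·30.7500] = 18.7410

$18.74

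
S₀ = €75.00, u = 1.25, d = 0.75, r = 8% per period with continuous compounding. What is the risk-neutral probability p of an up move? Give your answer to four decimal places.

p = 0.6666

Risk-neutral probability p = (e^0.08 − 0.75)/(1.25 − 0.75) = 0.3333/0.5000 = 0.6666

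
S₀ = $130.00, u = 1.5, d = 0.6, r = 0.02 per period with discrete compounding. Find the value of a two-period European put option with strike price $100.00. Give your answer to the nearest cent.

Risk-neutral probability p = (1 + 0.02 − 0.6)/(1.5 − 0.6) = 0.4200/0.9000 = 0.4667
Terminal stock prices: S_uu = 292.5, S_ud = 117, S_dd = 46.8
Terminal payoffs (K − S): max(-192.5, 0) = 0, max(-17, 0) = 0, max(53.2, 0) = 53.2
Node u (S = 195): V_u = 1/1.02·[0.4667·0.0000 + 0.5333·0.0000] = 0.0000
Node d (S = 78): V_d = 1/1.02·[0.4667·0.0000 + 0.5333·53.2000] = 27.8170
Node 0 (S = 130): V_0 = 1/1.02·[0.4667·0.0000 + 0.5333·27.8170] = 14.5448

$14.54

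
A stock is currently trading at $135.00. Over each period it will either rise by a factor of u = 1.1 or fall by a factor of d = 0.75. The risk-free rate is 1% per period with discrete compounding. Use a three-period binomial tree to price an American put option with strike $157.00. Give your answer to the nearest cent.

$27.49

Risk-neutral probability p = (1 + 0.01 − 0.75)/(1.1 − 0.75) = 0.2600/0.3500 = 0.7429
Terminal stock prices: S_uuu = 179.7, S_uud = 122.5, S_udd = 83.53, S_ddd = 56.95
Terminal payoffs (K − S): max(-22.69, 0) = 0, max(34.49, 0) = 34.49, max(73.47, 0) = 73.47, max(100, 0) = 100
Node uu (S = 163.4): continuation = 1/1.01·[0.7429·0.0000 + 0.2571·34.4875] = 8.7804; exercise value = 0.0000 ≤ continuation, so V_uu = 8.7804
Node ud (S = 111.4): continuation = 1/1.01·[0.7429·34.4875 + 0.2571·73.4688] = 44.0705; exercise value = 45.6250 > continuation, so V_ud = 45.6250 (exercise)
Node dd (S = 75.94): continuation = 1/1.01·[0.7429·73.4688 + 0.2571·100.0469] = 79.5080; exercise value = 81.0625 > continuation, so V_dd = 81.0625 (exercise)
Node u (S = 148.5): continuation = 1/1.01·[0.7429·8.7804 + 0.2571·45.6250] = 18.0740; exercise value = 8.5000 ≤ continuation, so V_u = 18.0740
Node d (S = 101.2): continuation = 1/1.01·[0.7429·45.6250 + 0.2571·81.0625] = 54.1955; exercise value = 55.7500 > continuation, so V_d = 55.7500 (exercise)
Node 0 (S = 135): continuation = 1/1.01·[0.7429·18.0740 + 0.2571·55.7500] = 27.4872; exercise value = 22.0000 ≤ continuation, so V_0 = 27.4872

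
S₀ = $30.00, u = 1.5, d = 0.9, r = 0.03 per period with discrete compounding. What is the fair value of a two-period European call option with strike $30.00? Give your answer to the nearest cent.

$5.02

Risk-neutral probability p = (1 + 0.03 − 0.9)/(1.5 − 0.9) = 0.1300/0.6000 = 0.2167
Terminal stock prices: S_uu = 67.5, S_ud = 40.5, S_dd = 24.3
Terminal payoffs (S − K): max(37.5, 0) = 37.5, max(10.5, 0) = 10.5, max(-5.7, 0) = 0
Node u (S = 45): V_u = 1/1.03·[0.2167·37.5000 + 0.7833·10.5000] = 15.8738
Node d (S = 27): V_d = 1/1.03·[0.2167·10.5000 + 0.7833·0.0000] = 2.2087
Node 0 (S = 30): V_0 = 1/1.03·[0.2167·15.8738 + 0.7833·2.2087] = 5.0189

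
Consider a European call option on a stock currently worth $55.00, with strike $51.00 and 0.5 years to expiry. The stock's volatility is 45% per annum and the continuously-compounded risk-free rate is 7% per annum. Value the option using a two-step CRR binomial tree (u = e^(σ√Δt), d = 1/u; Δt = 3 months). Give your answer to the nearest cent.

$9.87

CRR parameters: u = e^(σ√Δt) = e^(0.45·√0.25) = 1.2523, d = 1/u = 0.7985
Per-period rate: rΔt = 0.07·0.25 = 0.0175, so R = e^0.0175 = 1.0177
Risk-neutral probability p = (e^0.0175 − 0.7985)/(1.2523 − 0.7985) = 0.2191/0.4538 = 0.4829
Terminal stock prices: S_uu = 86.26, S_ud = 55, S_dd = 35.07
Terminal payoffs (S − K): max(35.26, 0) = 35.26, max(4, 0) = 4, max(-15.93, 0) = 0
Node u (S = 68.88): V_u = e^(−0.0175)·[0.4829·35.2572 + 0.5171·4.0000] = 18.7625
Node d (S = 43.92): V_d = e^(−0.0175)·[0.4829·4.0000 + 0.5171·0.0000] = 1.8980
Node 0 (S = 55): V_0 = e^(−0.0175)·[0.4829·18.7625 + 0.5171·1.8980] = 9.8675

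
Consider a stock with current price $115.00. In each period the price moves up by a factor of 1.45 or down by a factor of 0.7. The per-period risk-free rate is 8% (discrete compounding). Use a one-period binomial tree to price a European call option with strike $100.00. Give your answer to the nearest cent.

$31.31

Risk-neutral probability p = (1 + 0.08 − 0.7)/(1.45 − 0.7) = 0.3800/0.7500 = 0.5067
Terminal stock prices: S_u = 166.8, S_d = 80.5
Terminal payoffs (S − K): max(66.75, 0) = 66.75, max(-19.5, 0) = 0
Node 0 (S = 115): V_0 = 1/1.08·[0.5067·66.7500 + 0.4933·0.0000] = 31.3148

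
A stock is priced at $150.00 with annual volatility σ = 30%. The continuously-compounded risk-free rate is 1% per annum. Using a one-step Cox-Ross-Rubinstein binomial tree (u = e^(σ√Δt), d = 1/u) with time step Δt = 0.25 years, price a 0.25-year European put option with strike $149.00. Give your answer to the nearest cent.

$10.50

CRR parameters: u = e^(σ√Δt) = e^(0.3·√0.25) = 1.1618, d = 1/u = 0.8607
Per-period rate: rΔt = 0.01·0.25 = 0.0025, so R = e^0.0025 = 1.0025
Risk-neutral probability p = (e^0.0025 − 0.8607)/(1.1618 − 0.8607) = 0.1418/0.3011 = 0.4709
Terminal stock prices: S_u = 174.3, S_d = 129.1
Terminal payoffs (K − S): max(-25.28, 0) = 0, max(19.89, 0) = 19.89
Node 0 (S = 150): V_0 = e^(−0.0025)·[0.4709·0.0000 + 0.5291·19.8938] = 10.4999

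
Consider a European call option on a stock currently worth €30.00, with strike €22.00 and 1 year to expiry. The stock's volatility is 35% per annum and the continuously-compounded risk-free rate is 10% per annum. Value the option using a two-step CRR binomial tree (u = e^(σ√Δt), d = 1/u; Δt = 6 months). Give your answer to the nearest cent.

CRR parameters: u = e^(σ√Δt) = e^(0.35·√0.5) = 1.2808, d = 1/u = 0.7808
Per-period rate: rΔt = 0.1·0.5 = 0.05, so R = e^0.05 = 1.0513
Risk-neutral probability p = (e^0.05 − 0.7808)/(1.2808 − 0.7808) = 0.2705/0.5000 = 0.5410
Terminal stock prices: S_uu = 49.21, S_ud = 30, S_dd = 18.29
Terminal payoffs (S − K): max(27.21, 0) = 27.21, max(8, 0) = 8, max(-3.712, 0) = 0
Node u (S = 38.42): V_u = e^(−0.05)·[0.5410·27.2137 + 0.4590·8.0000] = 17.4970
Node d (S = 23.42): V_d = e^(−0.05)·[0.5410·8.0000 + 0.4590·0.0000] = 4.1167
Node 0 (S = 30): V_0 = e^(−0.05)·[0.5410·17.4970 + 0.4590·4.1167] = 10.8014

€10.80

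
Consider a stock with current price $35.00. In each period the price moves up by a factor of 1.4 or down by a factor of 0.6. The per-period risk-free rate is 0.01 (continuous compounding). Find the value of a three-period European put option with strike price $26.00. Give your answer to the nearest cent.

Risk-neutral probability p = (e^0.01 − 0.6)/(1.4 − 0.6) = 0.4101/0.8000 = 0.5126
Terminal stock prices: S_uuu = 96.04, S_uud = 41.16, S_udd = 17.64, S_ddd = 7.56
Terminal payoffs (K − S): max(-70.04, 0) = 0, max(-15.16, 0) = 0, max(8.36, 0) = 8.36, max(18.44, 0) = 18.44
Node uu (S = 68.6): V_uu = e^(−0.01)·[0.5126·0.0000 + 0.4874·0.0000] = 0.0000
Node ud (S = 29.4): V_ud = e^(−0.01)·[0.5126·0.0000 + 0.4874·8.3600] = 4.0344
Node dd (S = 12.6): V_dd = e^(−0.01)·[0.5126·8.3600 + 0.4874·18.4400] = 13.1413
Node u (S = 49): V_u = e^(−0.01)·[0.5126·0.0000 + 0.4874·4.0344] = 1.9470
Node d (S = 21): V_d = e^(−0.01)·[0.5126·4.0344 + 0.4874·13.1413] = 8.3891
Node 0 (S = 35): V_0 = e^(−0.01)·[0.5126·1.9470 + 0.4874·8.3891] = 5.0365

$5.04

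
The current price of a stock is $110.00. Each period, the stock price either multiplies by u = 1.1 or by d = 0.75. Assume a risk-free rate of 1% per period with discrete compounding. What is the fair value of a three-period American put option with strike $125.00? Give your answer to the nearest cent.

Risk-neutral probability p = (1 + 0.01 − 0.75)/(1.1 − 0.75) = 0.2600/0.3500 = 0.7429
Terminal stock prices: S_uuu = 146.4, S_uud = 99.83, S_udd = 68.06, S_ddd = 46.41
Terminal payoffs (K − S): max(-21.41, 0) = 0, max(25.17, 0) = 25.17, max(56.94, 0) = 56.94, max(78.59, 0) = 78.59
Node uu (S = 133.1): continuation = 1/1.01·[0.7429·0.0000 + 0.2571·25.1750] = 6.4095; exercise value = 0.0000 ≤ continuation, so V_uu = 6.4095
Node ud (S = 90.75): continuation = 1/1.01·[0.7429·25.1750 + 0.2571·56.9375] = 33.0124; exercise value = 34.2500 > continuation, so V_ud = 34.2500 (exercise)
Node dd (S = 61.88): continuation = 1/1.01·[0.7429·56.9375 + 0.2571·78.5938] = 61.8874; exercise value = 63.1250 > continuation, so V_dd = 63.1250 (exercise)
Node u (S = 121): continuation = 1/1.01·[0.7429·6.4095 + 0.2571·34.2500] = 13.4341; exercise value = 4.0000 ≤ continuation, so V_u = 13.4341
Node d (S = 82.5): continuation = 1/1.01·[0.7429·34.2500 + 0.2571·63.1250] = 41.2624; exercise value = 42.5000 > continuation, so V_d = 42.5000 (exercise)
Node 0 (S = 110): continuation = 1/1.01·[0.7429·13.4341 + 0.2571·42.5000] = 20.7012; exercise value = 15.0000 ≤ continuation, so V_0 = 20.7012

$20.70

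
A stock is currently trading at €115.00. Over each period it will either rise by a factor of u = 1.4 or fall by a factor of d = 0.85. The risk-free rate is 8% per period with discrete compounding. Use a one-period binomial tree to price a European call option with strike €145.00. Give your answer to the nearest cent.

Risk-neutral probability p = (1 + 0.08 − 0.85)/(1.4 − 0.85) = 0.2300/0.5500 = 0.4182
Terminal stock prices: S_u = 161, S_d = 97.75
Terminal payoffs (S − K): max(16, 0) = 16, max(-47.25, 0) = 0
Node 0 (S = 115): V_0 = 1/1.08·[0.4182·16.0000 + 0.5818·0.0000] = 6.1953

€6.20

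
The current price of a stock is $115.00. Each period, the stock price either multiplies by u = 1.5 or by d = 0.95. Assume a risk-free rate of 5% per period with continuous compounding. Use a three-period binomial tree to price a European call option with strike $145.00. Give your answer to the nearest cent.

Risk-neutral probability p = (e^0.05 − 0.95)/(1.5 − 0.95) = 0.1013/0.5500 = 0.1841
Terminal stock prices: S_uuu = 388.1, S_uud = 245.8, S_udd = 155.7, S_ddd = 98.6
Terminal payoffs (S − K): max(243.1, 0) = 243.1, max(100.8, 0) = 100.8, max(10.68, 0) = 10.68, max(-46.4, 0) = 0
Node uu (S = 258.8): V_uu = e^(−0.05)·[0.1841·243.1250 + 0.8159·100.8125] = 120.8217
Node ud (S = 163.9): V_ud = e^(−0.05)·[0.1841·100.8125 + 0.8159·10.6813] = 25.9467
Node dd (S = 103.8): V_dd = e^(−0.05)·[0.1841·10.6813 + 0.8159·0.0000] = 1.8708
Node u (S = 172.5): V_u = e^(−0.05)·[0.1841·120.8217 + 0.8159·25.9467] = 41.2986
Node d (S = 109.2): V_d = e^(−0.05)·[0.1841·25.9467 + 0.8159·1.8708] = 5.9964
Node 0 (S = 115): V_0 = e^(−0.05)·[0.1841·41.2986 + 0.8159·5.9964] = 11.8871

$11.89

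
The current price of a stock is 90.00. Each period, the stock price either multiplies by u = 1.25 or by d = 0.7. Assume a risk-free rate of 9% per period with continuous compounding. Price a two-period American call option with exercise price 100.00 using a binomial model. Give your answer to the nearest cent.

17.43

Risk-neutral probability p = (e^0.09 − 0.7)/(1.25 − 0.7) = 0.3942/0.5500 = 0.7167
Terminal stock prices: S_uu = 140.6, S_ud = 78.75, S_dd = 44.1
Terminal payoffs (S − K): max(40.62, 0) = 40.62, max(-21.25, 0) = 0, max(-55.9, 0) = 0
Node u (S = 112.5): continuation = e^(−0.09)·[0.7167·40.6250 + 0.2833·0.0000] = 26.6092; exercise value = 12.5000 ≤ continuation, so V_u = 26.6092
Node d (S = 63): continuation = e^(−0.09)·[0.7167·0.0000 + 0.2833·0.0000] = 0.0000; exercise value = 0.0000 ≤ continuation, so V_d = 0.0000
Node 0 (S = 90): continuation = e^(−0.09)·[0.7167·26.6092 + 0.2833·0.0000] = 17.4290; exercise value = 0.0000 ≤ continuation, so V_0 = 17.4290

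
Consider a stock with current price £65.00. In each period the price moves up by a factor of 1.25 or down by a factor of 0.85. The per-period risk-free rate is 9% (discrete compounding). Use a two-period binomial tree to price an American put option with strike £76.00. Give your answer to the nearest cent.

£11.00

Risk-neutral probability p = (1 + 0.09 − 0.85)/(1.25 − 0.85) = 0.2400/0.4000 = 0.6000
Terminal stock prices: S_uu = 101.6, S_ud = 69.06, S_dd = 46.96
Terminal payoffs (K − S): max(-25.56, 0) = 0, max(6.938, 0) = 6.938, max(29.04, 0) = 29.04
Node u (S = 81.25): continuation = 1/1.09·[0.6000·0.0000 + 0.4000·6.9375] = 2.5459; exercise value = 0.0000 ≤ continuation, so V_u = 2.5459
Node d (S = 55.25): continuation = 1/1.09·[0.6000·6.9375 + 0.4000·29.0375] = 14.4748; exercise value = 20.7500 > continuation, so V_d = 20.7500 (exercise)
Node 0 (S = 65): continuation = 1/1.09·[0.6000·2.5459 + 0.4000·20.7500] = 9.0161; exercise value = 11.0000 > continuation, so V_0 = 11.0000 (exercise)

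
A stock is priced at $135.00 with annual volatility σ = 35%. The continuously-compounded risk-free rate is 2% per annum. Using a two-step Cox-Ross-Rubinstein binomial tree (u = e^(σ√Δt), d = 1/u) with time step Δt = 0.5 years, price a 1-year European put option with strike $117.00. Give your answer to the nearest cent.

$9.97

CRR parameters: u = e^(σ√Δt) = e^(0.35·√0.5) = 1.2808, d = 1/u = 0.7808
Per-period rate: rΔt = 0.02·0.5 = 0.01, so R = e^0.01 = 1.0101
Risk-neutral probability p = (e^0.01 − 0.7808)/(1.2808 − 0.7808) = 0.2293/0.5000 = 0.4585
Terminal stock prices: S_uu = 221.5, S_ud = 135, S_dd = 82.29
Terminal payoffs (K − S): max(-104.5, 0) = 0, max(-18, 0) = 0, max(34.71, 0) = 34.71
Node u (S = 172.9): V_u = e^(−0.01)·[0.4585·0.0000 + 0.5415·0.0000] = 0.0000
Node d (S = 105.4): V_d = e^(−0.01)·[0.4585·0.0000 + 0.5415·34.7058] = 18.6048
Node 0 (S = 135): V_0 = e^(−0.01)·[0.4585·0.0000 + 0.5415·18.6048] = 9.9735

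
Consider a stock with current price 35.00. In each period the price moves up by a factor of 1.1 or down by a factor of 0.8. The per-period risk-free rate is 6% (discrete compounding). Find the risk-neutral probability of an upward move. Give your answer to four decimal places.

p = 0.8667

Risk-neutral probability p = (1 + 0.06 − 0.8)/(1.1 − 0.8) = 0.2600/0.3000 = 0.8667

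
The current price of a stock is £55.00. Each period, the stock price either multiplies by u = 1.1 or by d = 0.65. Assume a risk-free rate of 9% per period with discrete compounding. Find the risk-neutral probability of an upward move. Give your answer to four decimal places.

Risk-neutral probability p = (1 + 0.09 − 0.65)/(1.1 − 0.65) = 0.4400/0.4500 = 0.9778

p = 0.9778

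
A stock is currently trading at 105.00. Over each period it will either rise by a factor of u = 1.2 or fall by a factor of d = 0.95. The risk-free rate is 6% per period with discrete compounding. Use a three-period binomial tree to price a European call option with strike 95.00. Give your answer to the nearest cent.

25.97

Risk-neutral probability p = (1 + 0.06 − 0.95)/(1.2 − 0.95) = 0.1100/0.2500 = 0.4400
Terminal stock prices: S_uuu = 181.4, S_uud = 143.6, S_udd = 113.7, S_ddd = 90.02
Terminal payoffs (S − K): max(86.44, 0) = 86.44, max(48.64, 0) = 48.64, max(18.71, 0) = 18.71, max(-4.976, 0) = 0
Node uu (S = 151.2): V_uu = 1/1.06·[0.4400·86.4400 + 0.5600·48.6400] = 61.5774
Node ud (S = 119.7): V_ud = 1/1.06·[0.4400·48.6400 + 0.5600·18.7150] = 30.0774
Node dd (S = 94.76): V_dd = 1/1.06·[0.4400·18.7150 + 0.5600·0.0000] = 7.7685
Node u (S = 126): V_u = 1/1.06·[0.4400·61.5774 + 0.5600·30.0774] = 41.4503
Node d (S = 99.75): V_d = 1/1.06·[0.4400·30.0774 + 0.5600·7.7685] = 16.5890
Node 0 (S = 105): V_0 = 1/1.06·[0.4400·41.4503 + 0.5600·16.5890] = 25.9698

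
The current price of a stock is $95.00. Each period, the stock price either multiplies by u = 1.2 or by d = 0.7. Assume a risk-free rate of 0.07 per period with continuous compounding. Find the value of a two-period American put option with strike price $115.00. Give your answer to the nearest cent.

$20.00

Risk-neutral probability p = (e^0.07 − 0.7)/(1.2 − 0.7) = 0.3725/0.5000 = 0.7450
Terminal stock prices: S_uu = 136.8, S_ud = 79.8, S_dd = 46.55
Terminal payoffs (K − S): max(-21.8, 0) = 0, max(35.2, 0) = 35.2, max(68.45, 0) = 68.45
Node u (S = 114): continuation = e^(−0.07)·[0.7450·0.0000 + 0.2550·35.2000] = 8.3686; exercise value = 1.0000 ≤ continuation, so V_u = 8.3686
Node d (S = 66.5): continuation = e^(−0.07)·[0.7450·35.2000 + 0.2550·68.4500] = 40.7253; exercise value = 48.5000 > continuation, so V_d = 48.5000 (exercise)
Node 0 (S = 95): continuation = e^(−0.07)·[0.7450·8.3686 + 0.2550·48.5000] = 17.3439; exercise value = 20.0000 > continuation, so V_0 = 20.0000 (exercise)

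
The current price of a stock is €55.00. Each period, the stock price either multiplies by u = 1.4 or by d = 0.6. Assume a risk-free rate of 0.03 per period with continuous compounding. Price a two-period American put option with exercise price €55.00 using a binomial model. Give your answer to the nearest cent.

Risk-neutral probability p = (e^0.03 − 0.6)/(1.4 − 0.6) = 0.4305/0.8000 = 0.5381
Terminal stock prices: S_uu = 107.8, S_ud = 46.2, S_dd = 19.8
Terminal payoffs (K − S): max(-52.8, 0) = 0, max(8.8, 0) = 8.8, max(35.2, 0) = 35.2
Node u (S = 77): continuation = e^(−0.03)·[0.5381·0.0000 + 0.4619·8.8000] = 3.9449; exercise value = 0.0000 ≤ continuation, so V_u = 3.9449
Node d (S = 33): continuation = e^(−0.03)·[0.5381·8.8000 + 0.4619·35.2000] = 20.3745; exercise value = 22.0000 > continuation, so V_d = 22.0000 (exercise)
Node 0 (S = 55): continuation = e^(−0.03)·[0.5381·3.9449 + 0.4619·22.0000] = 11.9220; exercise value = 0.0000 ≤ continuation, so V_0 = 11.9220

€11.92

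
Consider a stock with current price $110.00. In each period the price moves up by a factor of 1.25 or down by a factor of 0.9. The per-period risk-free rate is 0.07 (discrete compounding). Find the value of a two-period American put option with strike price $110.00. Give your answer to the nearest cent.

$5.29

Risk-neutral probability p = (1 + 0.07 − 0.9)/(1.25 − 0.9) = 0.1700/0.3500 = 0.4857
Terminal stock prices: S_uu = 171.9, S_ud = 123.8, S_dd = 89.1
Terminal payoffs (K − S): max(-61.88, 0) = 0, max(-13.75, 0) = 0, max(20.9, 0) = 20.9
Node u (S = 137.5): continuation = 1/1.07·[0.4857·0.0000 + 0.5143·0.0000] = 0.0000; exercise value = 0.0000 ≤ continuation, so V_u = 0.0000
Node d (S = 99): continuation = 1/1.07·[0.4857·0.0000 + 0.5143·20.9000] = 10.0454; exercise value = 11.0000 > continuation, so V_d = 11.0000 (exercise)
Node 0 (S = 110): continuation = 1/1.07·[0.4857·0.0000 + 0.5143·11.0000] = 5.2870; exercise value = 0.0000 ≤ continuation, so V_0 = 5.2870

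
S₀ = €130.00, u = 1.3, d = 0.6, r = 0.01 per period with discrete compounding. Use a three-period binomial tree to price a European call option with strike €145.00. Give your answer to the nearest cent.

€27.42

Risk-neutral probability p = (1 + 0.01 − 0.6)/(1.3 − 0.6) = 0.4100/0.7000 = 0.5857
Terminal stock prices: S_uuu = 285.6, S_uud = 131.8, S_udd = 60.84, S_ddd = 28.08
Terminal payoffs (S − K): max(140.6, 0) = 140.6, max(-13.18, 0) = 0, max(-84.16, 0) = 0, max(-116.9, 0) = 0
Node uu (S = 219.7): V_uu = 1/1.01·[0.5857·140.6100 + 0.4143·0.0000] = 81.5419
Node ud (S = 101.4): V_ud = 1/1.01·[0.5857·0.0000 + 0.4143·0.0000] = 0.0000
Node dd (S = 46.8): V_dd = 1/1.01·[0.5857·0.0000 + 0.4143·0.0000] = 0.0000
Node u (S = 169): V_u = 1/1.01·[0.5857·81.5419 + 0.4143·0.0000] = 47.2874
Node d (S = 78): V_d = 1/1.01·[0.5857·0.0000 + 0.4143·0.0000] = 0.0000
Node 0 (S = 130): V_0 = 1/1.01·[0.5857·47.2874 + 0.4143·0.0000] = 27.4227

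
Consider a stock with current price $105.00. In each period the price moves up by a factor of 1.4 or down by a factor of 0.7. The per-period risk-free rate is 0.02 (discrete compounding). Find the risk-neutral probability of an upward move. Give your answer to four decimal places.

p = 0.4571

Risk-neutral probability p = (1 + 0.02 − 0.7)/(1.4 − 0.7) = 0.3200/0.7000 = 0.4571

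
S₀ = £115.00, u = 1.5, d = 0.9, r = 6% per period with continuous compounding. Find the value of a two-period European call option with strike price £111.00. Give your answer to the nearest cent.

£24.99

Risk-neutral probability p = (e^0.06 − 0.9)/(1.5 − 0.9) = 0.1618/0.6000 = 0.2697
Terminal stock prices: S_uu = 258.8, S_ud = 155.2, S_dd = 93.15
Terminal payoffs (S − K): max(147.8, 0) = 147.8, max(44.25, 0) = 44.25, max(-17.85, 0) = 0
Node u (S = 172.5): V_u = e^(−0.06)·[0.2697·147.7500 + 0.7303·44.2500] = 67.9641
Node d (S = 103.5): V_d = e^(−0.06)·[0.2697·44.2500 + 0.7303·0.0000] = 11.2404
Node 0 (S = 115): V_0 = e^(−0.06)·[0.2697·67.9641 + 0.7303·11.2404] = 24.9948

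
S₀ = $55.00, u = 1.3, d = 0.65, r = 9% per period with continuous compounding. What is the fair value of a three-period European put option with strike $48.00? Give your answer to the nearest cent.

$3.59

Risk-neutral probability p = (e^0.09 − 0.65)/(1.3 − 0.65) = 0.4442/0.6500 = 0.6833
Terminal stock prices: S_uuu = 120.8, S_uud = 60.42, S_udd = 30.21, S_ddd = 15.1
Terminal payoffs (K − S): max(-72.84, 0) = 0, max(-12.42, 0) = 0, max(17.79, 0) = 17.79, max(32.9, 0) = 32.9
Node uu (S = 92.95): V_uu = e^(−0.09)·[0.6833·0.0000 + 0.3167·0.0000] = 0.0000
Node ud (S = 46.48): V_ud = e^(−0.09)·[0.6833·0.0000 + 0.3167·17.7912] = 5.1488
Node dd (S = 23.24): V_dd = e^(−0.09)·[0.6833·17.7912 + 0.3167·32.8956] = 20.6312
Node u (S = 71.5): V_u = e^(−0.09)·[0.6833·0.0000 + 0.3167·5.1488] = 1.4901
Node d (S = 35.75): V_d = e^(−0.09)·[0.6833·5.1488 + 0.3167·20.6312] = 9.1863
Node 0 (S = 55): V_0 = e^(−0.09)·[0.6833·1.4901 + 0.3167·9.1863] = 3.5891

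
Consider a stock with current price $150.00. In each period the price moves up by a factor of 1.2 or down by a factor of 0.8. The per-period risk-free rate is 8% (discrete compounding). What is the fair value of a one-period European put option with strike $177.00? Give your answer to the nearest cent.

$15.83

Risk-neutral probability p = (1 + 0.08 − 0.8)/(1.2 − 0.8) = 0.2800/0.4000 = 0.7000
Terminal stock prices: S_u = 180, S_d = 120
Terminal payoffs (K − S): max(-3, 0) = 0, max(57, 0) = 57
Node 0 (S = 150): V_0 = 1/1.08·[0.7000·0.0000 + 0.3000·57.0000] = 15.8333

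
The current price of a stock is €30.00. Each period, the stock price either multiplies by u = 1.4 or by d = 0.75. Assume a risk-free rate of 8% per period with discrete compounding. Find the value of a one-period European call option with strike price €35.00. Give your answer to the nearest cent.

€3.29

Risk-neutral probability p = (1 + 0.08 − 0.75)/(1.4 − 0.75) = 0.3300/0.6500 = 0.5077
Terminal stock prices: S_u = 42, S_d = 22.5
Terminal payoffs (S − K): max(7, 0) = 7, max(-12.5, 0) = 0
Node 0 (S = 30): V_0 = 1/1.08·[0.5077·7.0000 + 0.4923·0.0000] = 3.2906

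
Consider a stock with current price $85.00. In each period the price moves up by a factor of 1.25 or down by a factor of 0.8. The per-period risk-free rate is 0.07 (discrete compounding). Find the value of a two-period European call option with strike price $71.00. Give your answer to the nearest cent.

Risk-neutral probability p = (1 + 0.07 − 0.8)/(1.25 − 0.8) = 0.2700/0.4500 = 0.6000
Terminal stock prices: S_uu = 132.8, S_ud = 85, S_dd = 54.4
Terminal payoffs (S − K): max(61.81, 0) = 61.81, max(14, 0) = 14, max(-16.6, 0) = 0
Node u (S = 106.2): V_u = 1/1.07·[0.6000·61.8125 + 0.4000·14.0000] = 39.8949
Node d (S = 68): V_d = 1/1.07·[0.6000·14.0000 + 0.4000·0.0000] = 7.8505
Node 0 (S = 85): V_0 = 1/1.07·[0.6000·39.8949 + 0.4000·7.8505] = 25.3057

$25.31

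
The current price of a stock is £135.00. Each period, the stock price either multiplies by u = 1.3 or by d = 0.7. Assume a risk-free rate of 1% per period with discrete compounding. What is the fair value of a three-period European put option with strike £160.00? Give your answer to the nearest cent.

Risk-neutral probability p = (1 + 0.01 − 0.7)/(1.3 − 0.7) = 0.3100/0.6000 = 0.5167
Terminal stock prices: S_uuu = 296.6, S_uud = 159.7, S_udd = 85.99, S_ddd = 46.3
Terminal payoffs (K − S): max(-136.6, 0) = 0, max(0.295, 0) = 0.295, max(74.01, 0) = 74.01, max(113.7, 0) = 113.7
Node uu (S = 228.2): V_uu = 1/1.01·[0.5167·0.0000 + 0.4833·0.2950] = 0.1412
Node ud (S = 122.8): V_ud = 1/1.01·[0.5167·0.2950 + 0.4833·74.0050] = 35.5658
Node dd (S = 66.15): V_dd = 1/1.01·[0.5167·74.0050 + 0.4833·113.6950] = 92.2658
Node u (S = 175.5): V_u = 1/1.01·[0.5167·0.1412 + 0.4833·35.5658] = 17.0922
Node d (S = 94.5): V_d = 1/1.01·[0.5167·35.5658 + 0.4833·92.2658] = 62.3474
Node 0 (S = 135): V_0 = 1/1.01·[0.5167·17.0922 + 0.4833·62.3474] = 38.5797

£38.58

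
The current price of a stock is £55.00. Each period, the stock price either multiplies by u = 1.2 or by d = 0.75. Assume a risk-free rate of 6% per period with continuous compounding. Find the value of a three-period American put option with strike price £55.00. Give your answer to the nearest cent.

Risk-neutral probability p = (e^0.06 − 0.75)/(1.2 − 0.75) = 0.3118/0.4500 = 0.6930
Terminal stock prices: S_uuu = 95.04, S_uud = 59.4, S_udd = 37.12, S_ddd = 23.2
Terminal payoffs (K − S): max(-40.04, 0) = 0, max(-4.4, 0) = 0, max(17.88, 0) = 17.88, max(31.8, 0) = 31.8
Node uu (S = 79.2): continuation = e^(−0.06)·[0.6930·0.0000 + 0.3070·0.0000] = 0.0000; exercise value = 0.0000 ≤ continuation, so V_uu = 0.0000
Node ud (S = 49.5): continuation = e^(−0.06)·[0.6930·0.0000 + 0.3070·17.8750] = 5.1686; exercise value = 5.5000 > continuation, so V_ud = 5.5000 (exercise)
Node dd (S = 30.94): continuation = e^(−0.06)·[0.6930·17.8750 + 0.3070·31.7969] = 20.8595; exercise value = 24.0625 > continuation, so V_dd = 24.0625 (exercise)
Node u (S = 66): continuation = e^(−0.06)·[0.6930·0.0000 + 0.3070·5.5000] = 1.5903; exercise value = 0.0000 ≤ continuation, so V_u = 1.5903
Node d (S = 41.25): continuation = e^(−0.06)·[0.6930·5.5000 + 0.3070·24.0625] = 10.5470; exercise value = 13.7500 > continuation, so V_d = 13.7500 (exercise)
Node 0 (S = 55): continuation = e^(−0.06)·[0.6930·1.5903 + 0.3070·13.7500] = 5.0137; exercise value = 0.0000 ≤ continuation, so V_0 = 5.0137

£5.01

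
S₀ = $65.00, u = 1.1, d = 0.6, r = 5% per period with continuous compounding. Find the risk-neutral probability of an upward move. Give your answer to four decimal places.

Risk-neutral probability p = (e^0.05 − 0.6)/(1.1 − 0.6) = 0.4513/0.5000 = 0.9025

p = 0.9025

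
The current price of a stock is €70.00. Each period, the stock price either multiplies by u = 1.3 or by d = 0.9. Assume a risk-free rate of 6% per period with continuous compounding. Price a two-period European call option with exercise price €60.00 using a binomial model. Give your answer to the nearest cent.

Risk-neutral probability p = (e^0.06 − 0.9)/(1.3 − 0.9) = 0.1618/0.4000 = 0.4046
Terminal stock prices: S_uu = 118.3, S_ud = 81.9, S_dd = 56.7
Terminal payoffs (S − K): max(58.3, 0) = 58.3, max(21.9, 0) = 21.9, max(-3.3, 0) = 0
Node u (S = 91): V_u = e^(−0.06)·[0.4046·58.3000 + 0.5954·21.9000] = 34.4941
Node d (S = 63): V_d = e^(−0.06)·[0.4046·21.9000 + 0.5954·0.0000] = 8.3446
Node 0 (S = 70): V_0 = e^(−0.06)·[0.4046·34.4941 + 0.5954·8.3446] = 17.8224

€17.82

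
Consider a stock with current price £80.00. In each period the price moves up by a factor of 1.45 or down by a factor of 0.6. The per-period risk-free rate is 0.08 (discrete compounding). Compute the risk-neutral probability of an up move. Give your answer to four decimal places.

p = 0.5647

Risk-neutral probability p = (1 + 0.08 − 0.6)/(1.45 − 0.6) = 0.4800/0.8500 = 0.5647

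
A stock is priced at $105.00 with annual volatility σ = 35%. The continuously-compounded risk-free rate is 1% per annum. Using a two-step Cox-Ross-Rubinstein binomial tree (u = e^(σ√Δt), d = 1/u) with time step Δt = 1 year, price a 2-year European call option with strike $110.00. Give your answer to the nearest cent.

$18.17

CRR parameters: u = e^(σ√Δt) = e^(0.35·√1) = 1.4191, d = 1/u = 0.7047
Per-period rate: rΔt = 0.01·1 = 0.01, so R = e^0.01 = 1.0101
Risk-neutral probability p = (e^0.01 − 0.7047)/(1.4191 − 0.7047) = 0.3054/0.7144 = 0.4275
Terminal stock prices: S_uu = 211.4, S_ud = 105, S_dd = 52.14
Terminal payoffs (S − K): max(101.4, 0) = 101.4, max(-5, 0) = 0, max(-57.86, 0) = 0
Node u (S = 149): V_u = e^(−0.01)·[0.4275·101.4440 + 0.5725·0.0000] = 42.9309
Node d (S = 73.99): V_d = e^(−0.01)·[0.4275·0.0000 + 0.5725·0.0000] = 0.0000
Node 0 (S = 105): V_0 = e^(−0.01)·[0.4275·42.9309 + 0.5725·0.0000] = 18.1682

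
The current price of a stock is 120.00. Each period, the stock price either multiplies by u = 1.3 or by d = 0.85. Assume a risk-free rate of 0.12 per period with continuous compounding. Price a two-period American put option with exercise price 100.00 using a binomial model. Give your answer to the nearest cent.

1.54

Risk-neutral probability p = (e^0.12 − 0.85)/(1.3 − 0.85) = 0.2775/0.4500 = 0.6167
Terminal stock prices: S_uu = 202.8, S_ud = 132.6, S_dd = 86.7
Terminal payoffs (K − S): max(-102.8, 0) = 0, max(-32.6, 0) = 0, max(13.3, 0) = 13.3
Node u (S = 156): continuation = e^(−0.12)·[0.6167·0.0000 + 0.3833·0.0000] = 0.0000; exercise value = 0.0000 ≤ continuation, so V_u = 0.0000
Node d (S = 102): continuation = e^(−0.12)·[0.6167·0.0000 + 0.3833·13.3000] = 4.5219; exercise value = 0.0000 ≤ continuation, so V_d = 4.5219
Node 0 (S = 120): continuation = e^(−0.12)·[0.6167·0.0000 + 0.3833·4.5219] = 1.5374; exercise value = 0.0000 ≤ continuation, so V_0 = 1.5374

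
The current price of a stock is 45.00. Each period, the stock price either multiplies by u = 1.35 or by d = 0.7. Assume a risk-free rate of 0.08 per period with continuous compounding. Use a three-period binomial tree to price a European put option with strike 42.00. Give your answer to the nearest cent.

Risk-neutral probability p = (e^0.08 − 0.7)/(1.35 − 0.7) = 0.3833/0.6500 = 0.5897
Terminal stock prices: S_uuu = 110.7, S_uud = 57.41, S_udd = 29.77, S_ddd = 15.43
Terminal payoffs (K − S): max(-68.72, 0) = 0, max(-15.41, 0) = 0, max(12.23, 0) = 12.23, max(26.57, 0) = 26.57
Node uu (S = 82.01): V_uu = e^(−0.08)·[0.5897·0.0000 + 0.4103·0.0000] = 0.0000
Node ud (S = 42.53): V_ud = e^(−0.08)·[0.5897·0.0000 + 0.4103·12.2325] = 4.6334
Node dd (S = 22.05): V_dd = e^(−0.08)·[0.5897·12.2325 + 0.4103·26.5650] = 16.7209
Node u (S = 60.75): V_u = e^(−0.08)·[0.5897·0.0000 + 0.4103·4.6334] = 1.7551
Node d (S = 31.5): V_d = e^(−0.08)·[0.5897·4.6334 + 0.4103·16.7209] = 8.8557
Node 0 (S = 45): V_0 = e^(−0.08)·[0.5897·1.7551 + 0.4103·8.8557] = 4.3097

4.31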